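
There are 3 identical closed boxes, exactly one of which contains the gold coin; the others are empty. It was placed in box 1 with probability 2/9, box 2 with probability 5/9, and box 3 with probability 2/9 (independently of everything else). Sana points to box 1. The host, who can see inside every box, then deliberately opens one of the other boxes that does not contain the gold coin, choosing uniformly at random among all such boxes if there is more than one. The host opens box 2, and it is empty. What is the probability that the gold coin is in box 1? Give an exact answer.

1/3

Consider each possible location of the gold coin in turn.
If it is in box 1 (prior 2/9): the host has 2 equally likely choices, so probability 1/2; weight (2/9)·(1/2) = 1/9.
If it is in box 2 (prior 5/9): the host opened box 2, so this case is ruled out; weight (5/9)·0 = 0.
If it is in box 3 (prior 2/9): the host has no choice, probability 1; weight (2/9)·1 = 2/9.
The weights sum to 1/3.
So P(the gold coin in box 1 | the host opened box 2) = (1/9) / (1/3) = 1/3.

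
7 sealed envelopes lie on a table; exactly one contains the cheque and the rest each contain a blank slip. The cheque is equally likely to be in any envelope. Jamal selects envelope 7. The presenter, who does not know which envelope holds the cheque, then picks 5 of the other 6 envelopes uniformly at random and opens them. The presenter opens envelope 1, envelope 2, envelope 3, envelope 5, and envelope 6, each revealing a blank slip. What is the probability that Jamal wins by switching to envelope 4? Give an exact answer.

Condition on the true location of the cheque.
If it is in any of envelopes 1, 2, 3, 5, and 6 (prior 1/7 each): that envelope was opened and seen not to hold the prize — ruled out; weight (1/7)·0 = 0 each.
If it is in either of envelopes 4 and 7 (prior 1/7 each): the presenter picks exactly this set with probability 1/6 regardless, and none is the prize; weight (1/7)·(1/6) = 1/42 each.
The weights sum to 1/21.
So P(the cheque in envelope 4 | the presenter opened envelope 1, envelope 2, envelope 3, envelope 5, and envelope 6) = (1/42) / (1/21) = 1/2.

1/2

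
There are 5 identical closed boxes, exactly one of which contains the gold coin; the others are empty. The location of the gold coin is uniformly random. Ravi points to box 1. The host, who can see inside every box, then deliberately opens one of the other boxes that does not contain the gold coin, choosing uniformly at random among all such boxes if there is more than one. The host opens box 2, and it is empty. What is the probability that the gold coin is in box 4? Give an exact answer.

Condition on the true location of the gold coin.
If it is in box 1 (prior 1/5): the host has 4 equally likely choices, so probability 1/4; weight (1/5)·(1/4) = 1/20.
If it is in box 2 (prior 1/5): the host opened box 2, so this case is ruled out; weight (1/5)·0 = 0.
If it is in any of boxes 3, 4, and 5 (prior 1/5 each): the host has 3 equally likely choices, so probability 1/3; weight (1/5)·(1/3) = 1/15 each.
The weights sum to 1/4.
So P(the gold coin in box 4 | the host opened box 2) = (1/15) / (1/4) = 4/15.

4/15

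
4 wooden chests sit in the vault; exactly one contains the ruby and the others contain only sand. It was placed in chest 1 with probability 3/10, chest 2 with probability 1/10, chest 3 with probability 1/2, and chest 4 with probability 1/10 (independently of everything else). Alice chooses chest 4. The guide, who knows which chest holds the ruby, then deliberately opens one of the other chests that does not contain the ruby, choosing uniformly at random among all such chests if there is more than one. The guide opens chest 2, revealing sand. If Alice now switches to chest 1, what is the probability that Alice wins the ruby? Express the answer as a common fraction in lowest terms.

9/26

Apply Bayes' rule, conditioning on where the ruby actually is.
If it is in chest 1 (prior 3/10): the guide has 2 equally likely choices, so probability 1/2; weight (3/10)·(1/2) = 3/20.
If it is in chest 2 (prior 1/10): the guide opened chest 2, so this case is ruled out; weight (1/10)·0 = 0.
If it is in chest 3 (prior 1/2): the guide has 2 equally likely choices, so probability 1/2; weight (1/2)·(1/2) = 1/4.
If it is in chest 4 (prior 1/10): the guide has 3 equally likely choices, so probability 1/3; weight (1/10)·(1/3) = 1/30.
The weights sum to 13/30.
So P(the ruby in chest 1 | the guide opened chest 2) = (3/20) / (13/30) = 9/26.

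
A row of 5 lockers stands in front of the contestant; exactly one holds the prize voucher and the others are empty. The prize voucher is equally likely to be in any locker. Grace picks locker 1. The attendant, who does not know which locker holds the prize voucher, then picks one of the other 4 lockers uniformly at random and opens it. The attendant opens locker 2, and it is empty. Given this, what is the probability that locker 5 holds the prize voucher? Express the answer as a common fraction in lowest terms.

1/4

Condition on the true location of the prize voucher.
If it is in any of lockers 1, 3, 4, and 5 (prior 1/5 each): the attendant picks locker 2 with probability 1/4 regardless, and it is not the prize; weight (1/5)·(1/4) = 1/20 each.
If it is in locker 2 (prior 1/5): the attendant opened locker 2, so this case is ruled out; weight (1/5)·0 = 0.
The weights sum to 1/5.
So P(the prize voucher in locker 5 | the attendant opened locker 2) = (1/20) / (1/5) = 1/4.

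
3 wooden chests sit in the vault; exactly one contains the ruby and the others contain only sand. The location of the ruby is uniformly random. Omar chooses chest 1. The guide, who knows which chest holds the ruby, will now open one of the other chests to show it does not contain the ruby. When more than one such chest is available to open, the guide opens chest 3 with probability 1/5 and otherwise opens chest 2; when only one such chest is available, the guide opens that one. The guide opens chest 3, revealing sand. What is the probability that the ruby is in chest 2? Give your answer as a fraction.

Condition on the true location of the ruby.
If it is in chest 1 (prior 1/3): chest 3 is available, opened with probability 1/5; weight (1/3)·(1/5) = 1/15.
If it is in chest 2 (prior 1/3): only chest 3 is available, probability 1; weight (1/3)·1 = 1/3.
If it is in chest 3 (prior 1/3): the guide opened chest 3, so this case is ruled out; weight (1/3)·0 = 0.
The weights sum to 2/5.
So P(the ruby in chest 2 | the guide opened chest 3) = (1/3) / (2/5) = 5/6.

5/6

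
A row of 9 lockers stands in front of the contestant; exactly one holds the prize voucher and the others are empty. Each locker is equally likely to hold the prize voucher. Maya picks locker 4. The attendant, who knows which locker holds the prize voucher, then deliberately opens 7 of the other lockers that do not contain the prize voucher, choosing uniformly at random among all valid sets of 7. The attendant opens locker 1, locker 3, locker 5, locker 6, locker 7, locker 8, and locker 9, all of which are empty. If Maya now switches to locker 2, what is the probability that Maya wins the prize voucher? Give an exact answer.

Condition on the true location of the prize voucher.
If it is in any of lockers 1, 3, 5, 6, 7, 8, and 9 (prior 1/9 each): that locker was opened and seen not to hold the prize — ruled out; weight (1/9)·0 = 0 each.
If it is in locker 2 (prior 1/9): the attendant has no choice, probability 1; weight (1/9)·1 = 1/9.
If it is in locker 4 (prior 1/9): the attendant has 8 equally likely choices, so probability 1/8; weight (1/9)·(1/8) = 1/72.
The weights sum to 1/8.
So P(the prize voucher in locker 2 | the attendant opened locker 1, locker 3, locker 5, locker 6, locker 7, locker 8, and locker 9) = (1/9) / (1/8) = 8/9.

8/9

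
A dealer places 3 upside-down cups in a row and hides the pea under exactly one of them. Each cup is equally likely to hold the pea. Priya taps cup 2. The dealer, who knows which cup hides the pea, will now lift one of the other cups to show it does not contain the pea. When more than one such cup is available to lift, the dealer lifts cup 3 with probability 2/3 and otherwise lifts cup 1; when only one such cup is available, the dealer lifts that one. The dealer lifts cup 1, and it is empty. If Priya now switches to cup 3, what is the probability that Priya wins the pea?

Apply Bayes' rule, conditioning on where the pea actually is.
If it is under cup 1 (prior 1/3): the dealer opened cup 1, so this case is ruled out; weight (1/3)·0 = 0.
If it is under cup 2 (prior 1/3): cup 3 is available but not opened, probability 1/3; weight (1/3)·(1/3) = 1/9.
If it is under cup 3 (prior 1/3): only cup 1 is available, probability 1; weight (1/3)·1 = 1/3.
The weights sum to 4/9.
So P(the pea under cup 3 | the dealer opened cup 1) = (1/3) / (4/9) = 3/4.

3/4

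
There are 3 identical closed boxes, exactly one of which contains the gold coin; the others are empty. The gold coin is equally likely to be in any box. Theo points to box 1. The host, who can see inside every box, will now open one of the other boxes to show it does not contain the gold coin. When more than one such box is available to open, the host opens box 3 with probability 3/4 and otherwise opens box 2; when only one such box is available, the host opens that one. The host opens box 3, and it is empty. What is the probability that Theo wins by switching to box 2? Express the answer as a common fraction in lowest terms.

Consider each possible location of the gold coin in turn.
If it is in box 1 (prior 1/3): box 3 is available, opened with probability 3/4; weight (1/3)·(3/4) = 1/4.
If it is in box 2 (prior 1/3): only box 3 is available, probability 1; weight (1/3)·1 = 1/3.
If it is in box 3 (prior 1/3): the host opened box 3, so this case is ruled out; weight (1/3)·0 = 0.
The weights sum to 7/12.
So P(the gold coin in box 2 | the host opened box 3) = (1/3) / (7/12) = 4/7.

4/7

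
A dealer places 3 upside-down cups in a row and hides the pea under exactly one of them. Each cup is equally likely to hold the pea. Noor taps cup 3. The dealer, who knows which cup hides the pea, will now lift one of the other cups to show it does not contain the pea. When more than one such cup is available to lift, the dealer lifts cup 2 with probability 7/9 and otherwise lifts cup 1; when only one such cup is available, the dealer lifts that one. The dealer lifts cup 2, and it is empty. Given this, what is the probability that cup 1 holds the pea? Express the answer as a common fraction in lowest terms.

9/16

Condition on the true location of the pea.
If it is under cup 1 (prior 1/3): only cup 2 is available, probability 1; weight (1/3)·1 = 1/3.
If it is under cup 2 (prior 1/3): the dealer opened cup 2, so this case is ruled out; weight (1/3)·0 = 0.
If it is under cup 3 (prior 1/3): cup 2 is available, opened with probability 7/9; weight (1/3)·(7/9) = 7/27.
The weights sum to 16/27.
So P(the pea under cup 1 | the dealer opened cup 2) = (1/3) / (16/27) = 9/16.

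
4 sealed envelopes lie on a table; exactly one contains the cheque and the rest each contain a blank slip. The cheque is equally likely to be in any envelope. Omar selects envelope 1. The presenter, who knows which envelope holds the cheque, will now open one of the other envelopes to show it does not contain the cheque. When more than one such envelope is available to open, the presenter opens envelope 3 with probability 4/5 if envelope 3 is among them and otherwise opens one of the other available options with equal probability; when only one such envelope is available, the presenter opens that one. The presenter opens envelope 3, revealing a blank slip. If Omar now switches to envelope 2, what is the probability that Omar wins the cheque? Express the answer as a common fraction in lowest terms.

Condition on the true location of the cheque.
If it is in any of envelopes 1, 2, and 4 (prior 1/4 each): envelope 3 is available, opened with probability 4/5; weight (1/4)·(4/5) = 1/5 each.
If it is in envelope 3 (prior 1/4): the presenter opened envelope 3, so this case is ruled out; weight (1/4)·0 = 0.
The weights sum to 3/5.
So P(the cheque in envelope 2 | the presenter opened envelope 3) = (1/5) / (3/5) = 1/3.

1/3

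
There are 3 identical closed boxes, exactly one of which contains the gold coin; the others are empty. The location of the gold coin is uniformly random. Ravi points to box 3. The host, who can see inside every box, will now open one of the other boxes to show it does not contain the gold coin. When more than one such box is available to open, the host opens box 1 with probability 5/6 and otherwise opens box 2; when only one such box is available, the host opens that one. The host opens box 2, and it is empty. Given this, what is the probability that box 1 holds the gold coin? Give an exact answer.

Condition on the true location of the gold coin.
If it is in box 1 (prior 1/3): only box 2 is available, probability 1; weight (1/3)·1 = 1/3.
If it is in box 2 (prior 1/3): the host opened box 2, so this case is ruled out; weight (1/3)·0 = 0.
If it is in box 3 (prior 1/3): box 1 is available but not opened, probability 1/6; weight (1/3)·(1/6) = 1/18.
The weights sum to 7/18.
So P(the gold coin in box 1 | the host opened box 2) = (1/3) / (7/18) = 6/7.

6/7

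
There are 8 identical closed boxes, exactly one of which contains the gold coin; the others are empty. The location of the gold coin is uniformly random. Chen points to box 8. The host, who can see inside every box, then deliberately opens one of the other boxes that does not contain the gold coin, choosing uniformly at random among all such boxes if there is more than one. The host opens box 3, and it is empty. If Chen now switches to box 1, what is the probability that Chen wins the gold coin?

Apply Bayes' rule, conditioning on where the gold coin actually is.
If it is in any of boxes 1, 2, 4, 5, 6, and 7 (prior 1/8 each): the host has 6 equally likely choices, so probability 1/6; weight (1/8)·(1/6) = 1/48 each.
If it is in box 3 (prior 1/8): the host opened box 3, so this case is ruled out; weight (1/8)·0 = 0.
If it is in box 8 (prior 1/8): the host has 7 equally likely choices, so probability 1/7; weight (1/8)·(1/7) = 1/56.
The weights sum to 1/7.
So P(the gold coin in box 1 | the host opened box 3) = (1/48) / (1/7) = 7/48.

7/48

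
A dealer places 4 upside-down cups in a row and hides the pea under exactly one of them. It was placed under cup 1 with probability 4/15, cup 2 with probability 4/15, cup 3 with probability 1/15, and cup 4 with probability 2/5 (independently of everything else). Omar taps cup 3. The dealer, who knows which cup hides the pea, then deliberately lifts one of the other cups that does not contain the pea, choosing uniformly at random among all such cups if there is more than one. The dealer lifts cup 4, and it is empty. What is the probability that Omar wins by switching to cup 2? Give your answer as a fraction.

Condition on the true location of the pea.
If it is under either of cups 1 and 2 (prior 4/15 each): the dealer has 2 equally likely choices, so probability 1/2; weight (4/15)·(1/2) = 2/15 each.
If it is under cup 3 (prior 1/15): the dealer has 3 equally likely choices, so probability 1/3; weight (1/15)·(1/3) = 1/45.
If it is under cup 4 (prior 2/5): the dealer opened cup 4, so this case is ruled out; weight (2/5)·0 = 0.
The weights sum to 13/45.
So P(the pea under cup 2 | the dealer opened cup 4) = (2/15) / (13/45) = 6/13.

6/13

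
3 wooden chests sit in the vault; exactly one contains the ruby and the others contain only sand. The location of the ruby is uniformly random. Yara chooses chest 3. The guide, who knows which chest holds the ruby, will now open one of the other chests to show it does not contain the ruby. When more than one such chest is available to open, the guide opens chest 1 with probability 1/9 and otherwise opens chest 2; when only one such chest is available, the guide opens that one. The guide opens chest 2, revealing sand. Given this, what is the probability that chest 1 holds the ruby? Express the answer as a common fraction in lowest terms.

9/17

Consider each possible location of the ruby in turn.
If it is in chest 1 (prior 1/3): only chest 2 is available, probability 1; weight (1/3)·1 = 1/3.
If it is in chest 2 (prior 1/3): the guide opened chest 2, so this case is ruled out; weight (1/3)·0 = 0.
If it is in chest 3 (prior 1/3): chest 1 is available but not opened, probability 8/9; weight (1/3)·(8/9) = 8/27.
The weights sum to 17/27.
So P(the ruby in chest 1 | the guide opened chest 2) = (1/3) / (17/27) = 9/17.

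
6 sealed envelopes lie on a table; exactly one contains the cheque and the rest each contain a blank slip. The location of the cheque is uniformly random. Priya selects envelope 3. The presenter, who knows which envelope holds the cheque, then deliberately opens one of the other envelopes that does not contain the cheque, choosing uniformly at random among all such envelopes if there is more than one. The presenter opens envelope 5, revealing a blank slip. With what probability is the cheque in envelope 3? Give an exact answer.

1/6

Apply Bayes' rule, conditioning on where the cheque actually is.
If it is in any of envelopes 1, 2, 4, and 6 (prior 1/6 each): the presenter has 4 equally likely choices, so probability 1/4; weight (1/6)·(1/4) = 1/24 each.
If it is in envelope 3 (prior 1/6): the presenter has 5 equally likely choices, so probability 1/5; weight (1/6)·(1/5) = 1/30.
If it is in envelope 5 (prior 1/6): the presenter opened envelope 5, so this case is ruled out; weight (1/6)·0 = 0.
The weights sum to 1/5.
So P(the cheque in envelope 3 | the presenter opened envelope 5) = (1/30) / (1/5) = 1/6.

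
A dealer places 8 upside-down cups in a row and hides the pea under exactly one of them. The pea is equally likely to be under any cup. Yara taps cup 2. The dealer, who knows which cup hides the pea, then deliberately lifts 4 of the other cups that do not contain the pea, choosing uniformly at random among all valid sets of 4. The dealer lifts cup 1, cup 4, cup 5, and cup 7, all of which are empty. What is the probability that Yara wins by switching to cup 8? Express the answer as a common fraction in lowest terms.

7/24

Consider each possible location of the pea in turn.
If it is under any of cups 1, 4, 5, and 7 (prior 1/8 each): that cup was opened and seen not to hold the prize — ruled out; weight (1/8)·0 = 0 each.
If it is under cup 2 (prior 1/8): the dealer has 35 equally likely choices, so probability 1/35; weight (1/8)·(1/35) = 1/280.
If it is under any of cups 3, 6, and 8 (prior 1/8 each): the dealer has 15 equally likely choices, so probability 1/15; weight (1/8)·(1/15) = 1/120 each.
The weights sum to 1/35.
So P(the pea under cup 8 | the dealer opened cup 1, cup 4, cup 5, and cup 7) = (1/120) / (1/35) = 7/24.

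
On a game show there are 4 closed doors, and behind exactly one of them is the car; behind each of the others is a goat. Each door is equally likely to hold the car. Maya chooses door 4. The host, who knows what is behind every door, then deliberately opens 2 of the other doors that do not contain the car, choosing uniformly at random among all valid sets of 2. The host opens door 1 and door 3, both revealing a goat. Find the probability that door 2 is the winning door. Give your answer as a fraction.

Condition on the true location of the car.
If it is behind either of doors 1 and 3 (prior 1/4 each): that door was opened and seen not to hold the prize — ruled out; weight (1/4)·0 = 0 each.
If it is behind door 2 (prior 1/4): the host has no choice, probability 1; weight (1/4)·1 = 1/4.
If it is behind door 4 (prior 1/4): the host has 3 equally likely choices, so probability 1/3; weight (1/4)·(1/3) = 1/12.
The weights sum to 1/3.
So P(the car behind door 2 | the host opened door 1 and door 3) = (1/4) / (1/3) = 3/4.

3/4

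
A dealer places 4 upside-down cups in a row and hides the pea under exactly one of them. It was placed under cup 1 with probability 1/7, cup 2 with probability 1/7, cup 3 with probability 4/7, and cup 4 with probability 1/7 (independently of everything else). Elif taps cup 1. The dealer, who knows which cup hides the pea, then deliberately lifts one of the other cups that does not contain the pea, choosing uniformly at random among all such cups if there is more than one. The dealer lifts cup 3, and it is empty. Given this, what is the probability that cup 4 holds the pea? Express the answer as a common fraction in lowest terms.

Consider each possible location of the pea in turn.
If it is under cup 1 (prior 1/7): the dealer has 3 equally likely choices, so probability 1/3; weight (1/7)·(1/3) = 1/21.
If it is under either of cups 2 and 4 (prior 1/7 each): the dealer has 2 equally likely choices, so probability 1/2; weight (1/7)·(1/2) = 1/14 each.
If it is under cup 3 (prior 4/7): the dealer opened cup 3, so this case is ruled out; weight (4/7)·0 = 0.
The weights sum to 4/21.
So P(the pea under cup 4 | the dealer opened cup 3) = (1/14) / (4/21) = 3/8.

3/8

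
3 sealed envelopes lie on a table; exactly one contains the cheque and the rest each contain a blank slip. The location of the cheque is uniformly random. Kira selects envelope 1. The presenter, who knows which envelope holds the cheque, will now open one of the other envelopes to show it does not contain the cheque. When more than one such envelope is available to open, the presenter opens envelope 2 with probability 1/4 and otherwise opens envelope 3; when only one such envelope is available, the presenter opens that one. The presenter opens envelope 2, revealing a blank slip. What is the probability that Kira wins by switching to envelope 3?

4/5

Condition on the true location of the cheque.
If it is in envelope 1 (prior 1/3): envelope 2 is available, opened with probability 1/4; weight (1/3)·(1/4) = 1/12.
If it is in envelope 2 (prior 1/3): the presenter opened envelope 2, so this case is ruled out; weight (1/3)·0 = 0.
If it is in envelope 3 (prior 1/3): only envelope 2 is available, probability 1; weight (1/3)·1 = 1/3.
The weights sum to 5/12.
So P(the cheque in envelope 3 | the presenter opened envelope 2) = (1/3) / (5/12) = 4/5.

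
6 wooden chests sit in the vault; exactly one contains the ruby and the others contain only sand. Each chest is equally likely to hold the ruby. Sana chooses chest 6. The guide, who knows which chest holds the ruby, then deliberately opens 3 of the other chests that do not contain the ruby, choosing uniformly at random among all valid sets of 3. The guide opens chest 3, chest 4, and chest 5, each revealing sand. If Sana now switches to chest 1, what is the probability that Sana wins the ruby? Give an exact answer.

5/12

Consider each possible location of the ruby in turn.
If it is in either of chests 1 and 2 (prior 1/6 each): the guide has 4 equally likely choices, so probability 1/4; weight (1/6)·(1/4) = 1/24 each.
If it is in any of chests 3, 4, and 5 (prior 1/6 each): that chest was opened and seen not to hold the prize — ruled out; weight (1/6)·0 = 0 each.
If it is in chest 6 (prior 1/6): the guide has 10 equally likely choices, so probability 1/10; weight (1/6)·(1/10) = 1/60.
The weights sum to 1/10.
So P(the ruby in chest 1 | the guide opened chest 3, chest 4, and chest 5) = (1/24) / (1/10) = 5/12.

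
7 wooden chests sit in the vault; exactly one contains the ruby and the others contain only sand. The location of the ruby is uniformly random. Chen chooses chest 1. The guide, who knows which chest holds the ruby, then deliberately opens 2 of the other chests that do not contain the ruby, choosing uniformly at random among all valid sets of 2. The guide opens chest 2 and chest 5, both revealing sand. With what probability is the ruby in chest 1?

1/7

Consider each possible location of the ruby in turn.
If it is in chest 1 (prior 1/7): the guide has 15 equally likely choices, so probability 1/15; weight (1/7)·(1/15) = 1/105.
If it is in either of chests 2 and 5 (prior 1/7 each): that chest was opened and seen not to hold the prize — ruled out; weight (1/7)·0 = 0 each.
If it is in any of chests 3, 4, 6, and 7 (prior 1/7 each): the guide has 10 equally likely choices, so probability 1/10; weight (1/7)·(1/10) = 1/70 each.
The weights sum to 1/15.
So P(the ruby in chest 1 | the guide opened chest 2 and chest 5) = (1/105) / (1/15) = 1/7.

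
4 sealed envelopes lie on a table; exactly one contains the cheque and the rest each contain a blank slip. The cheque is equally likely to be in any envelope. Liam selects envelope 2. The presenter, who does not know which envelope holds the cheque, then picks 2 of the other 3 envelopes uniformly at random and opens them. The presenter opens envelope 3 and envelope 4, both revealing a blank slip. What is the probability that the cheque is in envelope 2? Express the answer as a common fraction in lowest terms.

Consider each possible location of the cheque in turn.
If it is in either of envelopes 1 and 2 (prior 1/4 each): the presenter picks exactly this set with probability 1/3 regardless, and none is the prize; weight (1/4)·(1/3) = 1/12 each.
If it is in either of envelopes 3 and 4 (prior 1/4 each): that envelope was opened and seen not to hold the prize — ruled out; weight (1/4)·0 = 0 each.
The weights sum to 1/6.
So P(the cheque in envelope 2 | the presenter opened envelope 3 and envelope 4) = (1/12) / (1/6) = 1/2.

1/2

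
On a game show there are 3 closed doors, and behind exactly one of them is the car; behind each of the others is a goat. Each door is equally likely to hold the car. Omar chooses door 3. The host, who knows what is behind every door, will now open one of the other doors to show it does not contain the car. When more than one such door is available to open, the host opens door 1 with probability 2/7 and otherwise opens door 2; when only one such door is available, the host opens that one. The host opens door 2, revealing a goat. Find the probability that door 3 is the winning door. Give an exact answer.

Apply Bayes' rule, conditioning on where the car actually is.
If it is behind door 1 (prior 1/3): only door 2 is available, probability 1; weight (1/3)·1 = 1/3.
If it is behind door 2 (prior 1/3): the host opened door 2, so this case is ruled out; weight (1/3)·0 = 0.
If it is behind door 3 (prior 1/3): door 1 is available but not opened, probability 5/7; weight (1/3)·(5/7) = 5/21.
The weights sum to 4/7.
So P(the car behind door 3 | the host opened door 2) = (5/21) / (4/7) = 5/12.

5/12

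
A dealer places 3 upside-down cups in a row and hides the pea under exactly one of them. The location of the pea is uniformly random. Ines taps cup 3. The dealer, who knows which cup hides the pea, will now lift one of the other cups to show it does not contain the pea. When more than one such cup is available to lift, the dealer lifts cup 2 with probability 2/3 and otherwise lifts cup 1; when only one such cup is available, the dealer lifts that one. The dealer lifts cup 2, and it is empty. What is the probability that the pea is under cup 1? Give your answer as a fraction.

3/5

Apply Bayes' rule, conditioning on where the pea actually is.
If it is under cup 1 (prior 1/3): only cup 2 is available, probability 1; weight (1/3)·1 = 1/3.
If it is under cup 2 (prior 1/3): the dealer opened cup 2, so this case is ruled out; weight (1/3)·0 = 0.
If it is under cup 3 (prior 1/3): cup 2 is available, opened with probability 2/3; weight (1/3)·(2/3) = 2/9.
The weights sum to 5/9.
So P(the pea under cup 1 | the dealer opened cup 2) = (1/3) / (5/9) = 3/5.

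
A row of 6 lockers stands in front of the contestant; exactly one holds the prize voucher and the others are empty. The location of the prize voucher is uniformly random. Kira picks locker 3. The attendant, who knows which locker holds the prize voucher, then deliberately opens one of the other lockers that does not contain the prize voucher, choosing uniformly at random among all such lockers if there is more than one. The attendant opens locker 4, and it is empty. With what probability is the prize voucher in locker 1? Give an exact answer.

Condition on the true location of the prize voucher.
If it is in any of lockers 1, 2, 5, and 6 (prior 1/6 each): the attendant has 4 equally likely choices, so probability 1/4; weight (1/6)·(1/4) = 1/24 each.
If it is in locker 3 (prior 1/6): the attendant has 5 equally likely choices, so probability 1/5; weight (1/6)·(1/5) = 1/30.
If it is in locker 4 (prior 1/6): the attendant opened locker 4, so this case is ruled out; weight (1/6)·0 = 0.
The weights sum to 1/5.
So P(the prize voucher in locker 1 | the attendant opened locker 4) = (1/24) / (1/5) = 5/24.

5/24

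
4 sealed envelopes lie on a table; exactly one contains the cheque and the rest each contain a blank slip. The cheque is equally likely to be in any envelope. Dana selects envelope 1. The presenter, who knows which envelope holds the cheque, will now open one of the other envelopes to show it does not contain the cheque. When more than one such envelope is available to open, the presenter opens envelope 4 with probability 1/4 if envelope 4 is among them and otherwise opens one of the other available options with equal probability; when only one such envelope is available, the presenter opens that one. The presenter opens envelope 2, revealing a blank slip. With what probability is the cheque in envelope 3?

Apply Bayes' rule, conditioning on where the cheque actually is.
If it is in envelope 1 (prior 1/4): envelope 4 is available but not opened; envelope 2 gets probability (1 − 1/4)/2 = 3/8; weight (1/4)·(3/8) = 3/32.
If it is in envelope 2 (prior 1/4): the presenter opened envelope 2, so this case is ruled out; weight (1/4)·0 = 0.
If it is in envelope 3 (prior 1/4): envelope 4 is available but not opened, probability 3/4; weight (1/4)·(3/4) = 3/16.
If it is in envelope 4 (prior 1/4): envelope 4 holds the prize so is unavailable; the presenter chooses uniformly among the 2 others, probability 1/2; weight (1/4)·(1/2) = 1/8.
The weights sum to 13/32.
So P(the cheque in envelope 3 | the presenter opened envelope 2) = (3/16) / (13/32) = 6/13.

6/13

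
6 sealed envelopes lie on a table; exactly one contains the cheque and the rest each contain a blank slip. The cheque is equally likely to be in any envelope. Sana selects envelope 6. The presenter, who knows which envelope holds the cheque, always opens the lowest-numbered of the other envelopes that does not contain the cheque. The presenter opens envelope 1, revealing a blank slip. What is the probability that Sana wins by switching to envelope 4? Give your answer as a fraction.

1/5

Condition on the true location of the cheque.
If it is in envelope 1 (prior 1/6): the presenter opened envelope 1, so this case is ruled out; weight (1/6)·0 = 0.
If it is in any of envelopes 2, 3, 4, 5, and 6 (prior 1/6 each): envelope 1 is the lowest-numbered option available, probability 1; weight (1/6)·1 = 1/6 each.
The weights sum to 5/6.
So P(the cheque in envelope 4 | the presenter opened envelope 1) = (1/6) / (5/6) = 1/5.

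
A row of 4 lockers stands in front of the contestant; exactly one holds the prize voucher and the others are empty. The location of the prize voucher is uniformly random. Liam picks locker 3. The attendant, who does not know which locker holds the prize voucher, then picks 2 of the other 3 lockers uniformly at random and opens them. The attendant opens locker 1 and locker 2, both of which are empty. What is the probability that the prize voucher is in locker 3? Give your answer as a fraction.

Condition on the true location of the prize voucher.
If it is in either of lockers 1 and 2 (prior 1/4 each): that locker was opened and seen not to hold the prize — ruled out; weight (1/4)·0 = 0 each.
If it is in either of lockers 3 and 4 (prior 1/4 each): the attendant picks exactly this set with probability 1/3 regardless, and none is the prize; weight (1/4)·(1/3) = 1/12 each.
The weights sum to 1/6.
So P(the prize voucher in locker 3 | the attendant opened locker 1 and locker 2) = (1/12) / (1/6) = 1/2.

1/2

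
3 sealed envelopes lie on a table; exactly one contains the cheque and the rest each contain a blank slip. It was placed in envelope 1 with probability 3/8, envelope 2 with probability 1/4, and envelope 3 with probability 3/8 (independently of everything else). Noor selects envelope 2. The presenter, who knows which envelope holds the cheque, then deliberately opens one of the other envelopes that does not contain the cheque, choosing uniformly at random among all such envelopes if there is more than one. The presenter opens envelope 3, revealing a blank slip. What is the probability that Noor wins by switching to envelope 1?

3/4

Consider each possible location of the cheque in turn.
If it is in envelope 1 (prior 3/8): the presenter has no choice, probability 1; weight (3/8)·1 = 3/8.
If it is in envelope 2 (prior 1/4): the presenter has 2 equally likely choices, so probability 1/2; weight (1/4)·(1/2) = 1/8.
If it is in envelope 3 (prior 3/8): the presenter opened envelope 3, so this case is ruled out; weight (3/8)·0 = 0.
The weights sum to 1/2.
So P(the cheque in envelope 1 | the presenter opened envelope 3) = (3/8) / (1/2) = 3/4.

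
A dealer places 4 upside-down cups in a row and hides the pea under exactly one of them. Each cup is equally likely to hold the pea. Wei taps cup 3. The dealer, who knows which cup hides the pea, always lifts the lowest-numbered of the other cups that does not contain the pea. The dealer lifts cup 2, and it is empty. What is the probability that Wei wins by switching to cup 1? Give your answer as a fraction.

Apply Bayes' rule, conditioning on where the pea actually is.
If it is under cup 1 (prior 1/4): cup 2 is the lowest-numbered option available, probability 1; weight (1/4)·1 = 1/4.
If it is under cup 2 (prior 1/4): the dealer opened cup 2, so this case is ruled out; weight (1/4)·0 = 0.
If it is under either of cups 3 and 4 (prior 1/4 each): the dealer would have opened cup 1 instead, probability 0; weight (1/4)·0 = 0 each.
The weights sum to 1/4.
So P(the pea under cup 1 | the dealer opened cup 2) = (1/4) / (1/4) = 1.

1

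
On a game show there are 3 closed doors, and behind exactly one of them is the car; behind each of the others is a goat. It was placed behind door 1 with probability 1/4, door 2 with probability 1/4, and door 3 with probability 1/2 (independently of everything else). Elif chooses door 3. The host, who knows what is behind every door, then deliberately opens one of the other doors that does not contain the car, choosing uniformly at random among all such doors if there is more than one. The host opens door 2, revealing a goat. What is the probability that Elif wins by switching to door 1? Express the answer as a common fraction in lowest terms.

Consider each possible location of the car in turn.
If it is behind door 1 (prior 1/4): the host has no choice, probability 1; weight (1/4)·1 = 1/4.
If it is behind door 2 (prior 1/4): the host opened door 2, so this case is ruled out; weight (1/4)·0 = 0.
If it is behind door 3 (prior 1/2): the host has 2 equally likely choices, so probability 1/2; weight (1/2)·(1/2) = 1/4.
The weights sum to 1/2.
So P(the car behind door 1 | the host opened door 2) = (1/4) / (1/2) = 1/2.

1/2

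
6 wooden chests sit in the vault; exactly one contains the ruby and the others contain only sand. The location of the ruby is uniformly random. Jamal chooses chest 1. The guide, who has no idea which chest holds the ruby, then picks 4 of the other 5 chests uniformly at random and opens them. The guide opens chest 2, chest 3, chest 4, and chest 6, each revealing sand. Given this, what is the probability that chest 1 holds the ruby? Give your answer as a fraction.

1/2

Condition on the true location of the ruby.
If it is in either of chests 1 and 5 (prior 1/6 each): the guide picks exactly this set with probability 1/5 regardless, and none is the prize; weight (1/6)·(1/5) = 1/30 each.
If it is in any of chests 2, 3, 4, and 6 (prior 1/6 each): that chest was opened and seen not to hold the prize — ruled out; weight (1/6)·0 = 0 each.
The weights sum to 1/15.
So P(the ruby in chest 1 | the guide opened chest 2, chest 3, chest 4, and chest 6) = (1/30) / (1/15) = 1/2.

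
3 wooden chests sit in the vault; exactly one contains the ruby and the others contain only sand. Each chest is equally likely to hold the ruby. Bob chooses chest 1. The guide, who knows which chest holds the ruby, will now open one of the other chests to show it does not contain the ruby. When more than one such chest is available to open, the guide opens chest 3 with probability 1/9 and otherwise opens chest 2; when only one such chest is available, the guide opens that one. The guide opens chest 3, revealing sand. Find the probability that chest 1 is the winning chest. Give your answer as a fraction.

Consider each possible location of the ruby in turn.
If it is in chest 1 (prior 1/3): chest 3 is available, opened with probability 1/9; weight (1/3)·(1/9) = 1/27.
If it is in chest 2 (prior 1/3): only chest 3 is available, probability 1; weight (1/3)·1 = 1/3.
If it is in chest 3 (prior 1/3): the guide opened chest 3, so this case is ruled out; weight (1/3)·0 = 0.
The weights sum to 10/27.
So P(the ruby in chest 1 | the guide opened chest 3) = (1/27) / (10/27) = 1/10.

1/10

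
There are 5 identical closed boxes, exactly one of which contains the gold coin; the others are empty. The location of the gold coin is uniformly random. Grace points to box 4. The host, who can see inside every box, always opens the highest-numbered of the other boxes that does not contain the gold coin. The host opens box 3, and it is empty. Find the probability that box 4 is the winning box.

Consider each possible location of the gold coin in turn.
If it is in any of boxes 1, 2, and 4 (prior 1/5 each): the host would have opened box 5 instead, probability 0; weight (1/5)·0 = 0 each.
If it is in box 3 (prior 1/5): the host opened box 3, so this case is ruled out; weight (1/5)·0 = 0.
If it is in box 5 (prior 1/5): box 3 is the highest-numbered option available, probability 1; weight (1/5)·1 = 1/5.
The weights sum to 1/5.
So P(the gold coin in box 4 | the host opened box 3) = 0 / (1/5) = 0.

0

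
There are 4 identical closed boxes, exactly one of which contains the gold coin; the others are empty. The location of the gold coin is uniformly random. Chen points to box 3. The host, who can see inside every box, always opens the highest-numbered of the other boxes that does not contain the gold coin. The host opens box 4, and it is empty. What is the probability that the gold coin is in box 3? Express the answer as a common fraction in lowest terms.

Consider each possible location of the gold coin in turn.
If it is in any of boxes 1, 2, and 3 (prior 1/4 each): box 4 is the highest-numbered option available, probability 1; weight (1/4)·1 = 1/4 each.
If it is in box 4 (prior 1/4): the host opened box 4, so this case is ruled out; weight (1/4)·0 = 0.
The weights sum to 3/4.
So P(the gold coin in box 3 | the host opened box 4) = (1/4) / (3/4) = 1/3.

1/3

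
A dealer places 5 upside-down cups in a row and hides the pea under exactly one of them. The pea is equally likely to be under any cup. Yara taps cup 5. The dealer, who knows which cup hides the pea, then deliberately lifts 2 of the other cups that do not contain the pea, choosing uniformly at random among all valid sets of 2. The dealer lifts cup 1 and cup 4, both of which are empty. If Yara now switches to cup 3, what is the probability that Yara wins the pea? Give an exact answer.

Consider each possible location of the pea in turn.
If it is under either of cups 1 and 4 (prior 1/5 each): that cup was opened and seen not to hold the prize — ruled out; weight (1/5)·0 = 0 each.
If it is under either of cups 2 and 3 (prior 1/5 each): the dealer has 3 equally likely choices, so probability 1/3; weight (1/5)·(1/3) = 1/15 each.
If it is under cup 5 (prior 1/5): the dealer has 6 equally likely choices, so probability 1/6; weight (1/5)·(1/6) = 1/30.
The weights sum to 1/6.
So P(the pea under cup 3 | the dealer opened cup 1 and cup 4) = (1/15) / (1/6) = 2/5.

2/5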